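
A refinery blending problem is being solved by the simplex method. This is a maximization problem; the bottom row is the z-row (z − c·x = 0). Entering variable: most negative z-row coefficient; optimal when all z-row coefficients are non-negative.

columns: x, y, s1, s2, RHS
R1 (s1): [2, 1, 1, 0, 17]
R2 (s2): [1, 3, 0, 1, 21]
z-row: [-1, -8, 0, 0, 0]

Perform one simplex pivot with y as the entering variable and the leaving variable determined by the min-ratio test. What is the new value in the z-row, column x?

Ratio test on column y — row 1: 17/1 = 17; row 2: 21/3 = 7. Minimum is 7 at row 2 (s2 leaves); pivot element 3.
Divide row 2 by 3; eliminate column y from the other rows.
z-row update in column x: -1 − (-8)·(1/3) = 5/3.

5/3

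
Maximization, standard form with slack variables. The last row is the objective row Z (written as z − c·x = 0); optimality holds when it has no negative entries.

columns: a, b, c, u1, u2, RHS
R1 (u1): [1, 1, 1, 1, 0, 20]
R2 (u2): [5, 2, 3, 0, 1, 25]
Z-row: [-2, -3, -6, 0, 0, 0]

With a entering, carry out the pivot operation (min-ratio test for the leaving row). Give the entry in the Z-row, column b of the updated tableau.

-11/5

Ratio test on column a — row 1: 20/1 = 20; row 2: 25/5 = 5. Minimum is 5 at row 2 (u2 leaves); pivot element 5.
Divide row 2 by 5; eliminate column a from the other rows.
Z-row update in column b: -3 − (-2)·(2/5) = -11/5.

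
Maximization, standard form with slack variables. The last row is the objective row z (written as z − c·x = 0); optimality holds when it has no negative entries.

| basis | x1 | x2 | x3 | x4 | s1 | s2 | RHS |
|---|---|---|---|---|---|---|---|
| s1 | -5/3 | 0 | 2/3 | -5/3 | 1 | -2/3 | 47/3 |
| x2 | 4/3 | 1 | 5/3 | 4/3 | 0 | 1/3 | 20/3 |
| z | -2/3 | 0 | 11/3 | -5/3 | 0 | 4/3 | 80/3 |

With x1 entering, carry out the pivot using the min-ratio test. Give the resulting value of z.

30

Ratio test on column x1 — row 1: entry -5/3 ≤ 0; row 2: (20/3)/(4/3) = 5. Minimum is 5 at row 2 (x2 leaves); pivot element 4/3.
Pivot on row 2; the z-row RHS becomes 80/3 − (-2/3)·5 = 30.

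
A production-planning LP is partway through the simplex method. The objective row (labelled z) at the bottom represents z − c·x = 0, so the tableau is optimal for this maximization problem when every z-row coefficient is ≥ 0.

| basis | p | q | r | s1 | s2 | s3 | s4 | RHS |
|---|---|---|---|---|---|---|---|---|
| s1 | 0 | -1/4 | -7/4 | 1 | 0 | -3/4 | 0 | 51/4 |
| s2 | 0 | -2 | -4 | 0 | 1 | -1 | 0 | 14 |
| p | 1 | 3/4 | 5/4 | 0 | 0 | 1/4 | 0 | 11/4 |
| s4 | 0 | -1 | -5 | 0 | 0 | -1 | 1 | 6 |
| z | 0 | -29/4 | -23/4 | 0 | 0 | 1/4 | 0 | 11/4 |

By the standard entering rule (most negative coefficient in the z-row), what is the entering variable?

q

Negative z-row entries: q: -29/4, r: -23/4.
The most negative is -29/4 in column q, so q enters.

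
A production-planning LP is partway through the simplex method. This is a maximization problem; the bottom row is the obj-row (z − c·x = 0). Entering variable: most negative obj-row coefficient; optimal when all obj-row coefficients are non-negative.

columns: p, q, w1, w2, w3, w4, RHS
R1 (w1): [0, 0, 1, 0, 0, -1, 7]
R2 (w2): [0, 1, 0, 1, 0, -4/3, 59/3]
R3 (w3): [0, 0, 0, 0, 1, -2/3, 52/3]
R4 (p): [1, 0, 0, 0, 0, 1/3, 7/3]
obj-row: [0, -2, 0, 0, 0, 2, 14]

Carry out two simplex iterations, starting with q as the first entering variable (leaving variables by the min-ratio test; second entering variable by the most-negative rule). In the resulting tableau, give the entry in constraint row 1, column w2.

Ratio test on column q — row 1: entry 0 ≤ 0; row 2: (59/3)/1 = 59/3; row 3: entry 0 ≤ 0; row 4: entry 0 ≤ 0. Minimum is 59/3 at row 2 (w2 leaves); pivot element 1.
Divide row 2 by 1; eliminate column q from the other rows.
Second iteration: most negative obj-row entry is -2/3 in column w4, so w4 enters.
Ratio test on column w4 — row 1: entry -1 ≤ 0; row 2: entry -4/3 ≤ 0; row 3: entry -2/3 ≤ 0; row 4: (7/3)/(1/3) = 7. Minimum is 7 at row 4 (p leaves); pivot element 1/3.
Divide row 4 by 1/3; eliminate column w4 from the other rows.
After both pivots, the entry at constraint row 1, column w2 is 0.

0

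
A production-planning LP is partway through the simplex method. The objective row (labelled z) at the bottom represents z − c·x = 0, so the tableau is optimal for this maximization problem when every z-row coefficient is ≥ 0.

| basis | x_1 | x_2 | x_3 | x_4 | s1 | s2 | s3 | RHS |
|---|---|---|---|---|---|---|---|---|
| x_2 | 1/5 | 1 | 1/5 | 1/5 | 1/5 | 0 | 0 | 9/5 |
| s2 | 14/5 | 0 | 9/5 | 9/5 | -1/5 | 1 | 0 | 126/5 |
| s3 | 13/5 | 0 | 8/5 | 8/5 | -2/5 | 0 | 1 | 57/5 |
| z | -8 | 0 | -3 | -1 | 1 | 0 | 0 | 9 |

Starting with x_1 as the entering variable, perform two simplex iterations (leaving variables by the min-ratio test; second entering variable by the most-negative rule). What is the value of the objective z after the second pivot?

45

Ratio test on column x_1 — row 1: (9/5)/(1/5) = 9; row 2: (126/5)/(14/5) = 9; row 3: (57/5)/(13/5) = 57/13. Minimum is 57/13 at row 3 (s3 leaves); pivot element 13/5.
Pivot on row 3; the z-row RHS becomes 9 − (-8)·(57/13) = 573/13.
Next entering variable (most negative z-row entry -3/13): s1.
Ratio test on column s1 — row 1: (12/13)/(3/13) = 4; row 2: (168/13)/(3/13) = 56; row 3: entry -2/13 ≤ 0. Minimum is 4 at row 1 (x_2 leaves); pivot element 3/13.
After the second pivot the z-row RHS is 573/13 − (-3/13)·4 = 45.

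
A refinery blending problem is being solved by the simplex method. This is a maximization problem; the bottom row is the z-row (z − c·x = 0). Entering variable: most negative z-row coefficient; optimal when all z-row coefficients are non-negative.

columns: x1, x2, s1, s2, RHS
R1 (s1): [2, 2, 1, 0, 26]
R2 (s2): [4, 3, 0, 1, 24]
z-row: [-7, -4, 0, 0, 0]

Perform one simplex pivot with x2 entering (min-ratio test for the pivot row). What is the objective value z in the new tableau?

32

Ratio test on column x2 — row 1: 26/2 = 13; row 2: 24/3 = 8. Minimum is 8 at row 2 (s2 leaves); pivot element 3.
Pivot on row 2; the z-row RHS becomes 0 − (-4)·8 = 32.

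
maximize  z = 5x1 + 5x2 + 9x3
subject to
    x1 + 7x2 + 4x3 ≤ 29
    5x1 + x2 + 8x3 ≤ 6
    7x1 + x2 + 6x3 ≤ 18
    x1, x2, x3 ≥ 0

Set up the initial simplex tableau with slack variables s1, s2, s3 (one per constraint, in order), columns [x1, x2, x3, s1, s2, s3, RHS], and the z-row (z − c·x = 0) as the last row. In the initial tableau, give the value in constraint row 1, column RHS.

The RHS of constraint 1 is b_1 = 29.

29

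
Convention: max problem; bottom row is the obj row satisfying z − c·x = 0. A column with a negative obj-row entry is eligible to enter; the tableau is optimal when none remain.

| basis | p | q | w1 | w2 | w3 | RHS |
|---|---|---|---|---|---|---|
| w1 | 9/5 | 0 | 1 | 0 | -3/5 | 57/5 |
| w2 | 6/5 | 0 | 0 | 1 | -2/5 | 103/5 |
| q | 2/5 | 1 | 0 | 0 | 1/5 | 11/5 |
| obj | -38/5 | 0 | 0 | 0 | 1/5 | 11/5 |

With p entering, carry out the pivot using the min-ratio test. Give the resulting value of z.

Ratio test on column p — row 1: (57/5)/(9/5) = 19/3; row 2: (103/5)/(6/5) = 103/6; row 3: (11/5)/(2/5) = 11/2. Minimum is 11/2 at row 3 (q leaves); pivot element 2/5.
Pivot on row 3; the obj-row RHS becomes 11/5 − (-38/5)·(11/2) = 44.

44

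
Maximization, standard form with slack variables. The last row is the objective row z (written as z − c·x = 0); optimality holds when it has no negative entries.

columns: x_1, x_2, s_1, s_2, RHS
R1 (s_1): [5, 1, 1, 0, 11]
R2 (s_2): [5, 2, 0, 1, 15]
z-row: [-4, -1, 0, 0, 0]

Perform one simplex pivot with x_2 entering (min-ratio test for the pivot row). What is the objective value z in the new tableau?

15/2

Ratio test on column x_2 — row 1: 11/1 = 11; row 2: 15/2 = 15/2. Minimum is 15/2 at row 2 (s_2 leaves); pivot element 2.
Pivot on row 2; the z-row RHS becomes 0 − (-1)·(15/2) = 15/2.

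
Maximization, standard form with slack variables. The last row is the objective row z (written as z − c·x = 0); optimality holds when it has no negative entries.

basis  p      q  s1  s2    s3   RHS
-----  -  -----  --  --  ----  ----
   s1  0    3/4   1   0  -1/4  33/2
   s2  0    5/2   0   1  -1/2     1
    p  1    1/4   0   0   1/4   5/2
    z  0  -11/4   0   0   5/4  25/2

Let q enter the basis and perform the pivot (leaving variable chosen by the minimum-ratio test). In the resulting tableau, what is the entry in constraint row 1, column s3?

-1/10

Ratio test on column q — row 1: (33/2)/(3/4) = 22; row 2: 1/(5/2) = 2/5; row 3: (5/2)/(1/4) = 10. Minimum is 2/5 at row 2 (s2 leaves); pivot element 5/2.
Divide row 2 by 5/2; eliminate column q from the other rows.
Row 1 update in column s3: -1/4 − (3/4)·(-1/5) = -1/10.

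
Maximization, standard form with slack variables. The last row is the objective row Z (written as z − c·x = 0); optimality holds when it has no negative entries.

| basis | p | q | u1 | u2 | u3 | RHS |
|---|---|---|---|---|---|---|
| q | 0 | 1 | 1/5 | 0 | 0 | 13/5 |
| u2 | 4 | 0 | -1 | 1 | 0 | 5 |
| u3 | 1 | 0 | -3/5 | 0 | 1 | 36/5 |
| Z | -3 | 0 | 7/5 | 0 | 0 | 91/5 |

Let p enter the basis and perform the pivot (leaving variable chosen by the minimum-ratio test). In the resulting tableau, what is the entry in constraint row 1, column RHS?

13/5

Ratio test on column p — row 1: entry 0 ≤ 0; row 2: 5/4 = 5/4; row 3: (36/5)/1 = 36/5. Minimum is 5/4 at row 2 (u2 leaves); pivot element 4.
Divide row 2 by 4; eliminate column p from the other rows.
Row 1 update in column RHS: 13/5 − 0·(5/4) = 13/5.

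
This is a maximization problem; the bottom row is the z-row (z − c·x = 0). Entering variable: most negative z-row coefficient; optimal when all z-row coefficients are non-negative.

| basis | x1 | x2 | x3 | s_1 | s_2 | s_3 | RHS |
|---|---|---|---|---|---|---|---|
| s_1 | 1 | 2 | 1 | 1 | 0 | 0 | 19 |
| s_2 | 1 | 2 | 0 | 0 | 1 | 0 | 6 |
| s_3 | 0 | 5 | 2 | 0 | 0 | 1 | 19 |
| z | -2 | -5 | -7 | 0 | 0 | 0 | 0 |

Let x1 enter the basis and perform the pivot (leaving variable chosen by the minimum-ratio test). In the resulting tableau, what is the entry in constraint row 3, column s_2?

Ratio test on column x1 — row 1: 19/1 = 19; row 2: 6/1 = 6; row 3: entry 0 ≤ 0. Minimum is 6 at row 2 (s_2 leaves); pivot element 1.
Divide row 2 by 1; eliminate column x1 from the other rows.
Row 3 update in column s_2: 0 − 0·1 = 0.

0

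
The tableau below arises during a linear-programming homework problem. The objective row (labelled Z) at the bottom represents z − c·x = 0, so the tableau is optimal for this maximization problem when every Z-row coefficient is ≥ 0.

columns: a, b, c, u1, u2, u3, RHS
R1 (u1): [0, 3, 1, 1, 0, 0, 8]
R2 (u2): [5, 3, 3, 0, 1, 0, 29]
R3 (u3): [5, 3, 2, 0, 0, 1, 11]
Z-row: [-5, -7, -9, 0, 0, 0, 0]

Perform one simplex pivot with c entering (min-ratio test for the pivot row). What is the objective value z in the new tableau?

99/2

Ratio test on column c — row 1: 8/1 = 8; row 2: 29/3 = 29/3; row 3: 11/2 = 11/2. Minimum is 11/2 at row 3 (u3 leaves); pivot element 2.
Pivot on row 3; the Z-row RHS becomes 0 − (-9)·(11/2) = 99/2.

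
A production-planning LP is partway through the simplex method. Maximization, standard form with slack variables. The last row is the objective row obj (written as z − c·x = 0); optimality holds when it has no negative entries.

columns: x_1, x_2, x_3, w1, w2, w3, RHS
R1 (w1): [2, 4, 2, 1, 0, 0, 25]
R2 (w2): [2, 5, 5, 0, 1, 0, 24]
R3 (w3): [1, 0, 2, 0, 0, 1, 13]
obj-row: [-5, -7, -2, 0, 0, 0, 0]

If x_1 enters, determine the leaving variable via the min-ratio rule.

Column x_1 entries and ratios — w1: 25/2 = 25/2; w2: 24/2 = 12; w3: 13/1 = 13.
Smallest ratio is 12 in the row of w2, so w2 leaves.

w2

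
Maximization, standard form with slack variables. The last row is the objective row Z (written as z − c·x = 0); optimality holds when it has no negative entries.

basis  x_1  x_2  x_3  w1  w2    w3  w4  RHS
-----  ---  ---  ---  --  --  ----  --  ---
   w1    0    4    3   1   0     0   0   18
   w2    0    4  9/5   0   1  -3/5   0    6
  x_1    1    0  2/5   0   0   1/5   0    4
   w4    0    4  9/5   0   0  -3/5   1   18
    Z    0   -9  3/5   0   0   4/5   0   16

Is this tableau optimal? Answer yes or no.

no

The Z-row has a negative entry -9 in column x_2, so it is not optimal.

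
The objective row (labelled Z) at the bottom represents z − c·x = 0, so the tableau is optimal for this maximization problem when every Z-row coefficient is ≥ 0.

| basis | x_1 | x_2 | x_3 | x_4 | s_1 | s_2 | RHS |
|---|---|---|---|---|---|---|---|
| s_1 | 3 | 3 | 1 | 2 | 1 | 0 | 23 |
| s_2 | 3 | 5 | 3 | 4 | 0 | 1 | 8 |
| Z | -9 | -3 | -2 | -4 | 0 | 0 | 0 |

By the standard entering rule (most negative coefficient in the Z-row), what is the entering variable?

Negative Z-row entries: x_1: -9, x_2: -3, x_3: -2, x_4: -4.
The most negative is -9 in column x_1, so x_1 enters.

x_1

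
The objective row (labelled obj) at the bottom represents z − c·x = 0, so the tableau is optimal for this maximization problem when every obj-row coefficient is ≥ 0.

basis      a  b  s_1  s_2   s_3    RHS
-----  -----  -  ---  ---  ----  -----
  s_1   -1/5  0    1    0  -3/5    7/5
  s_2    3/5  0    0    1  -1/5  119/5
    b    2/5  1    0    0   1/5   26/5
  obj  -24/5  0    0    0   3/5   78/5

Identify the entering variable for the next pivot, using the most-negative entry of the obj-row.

Negative obj-row entries: a: -24/5.
The most negative is -24/5 in column a, so a enters.

a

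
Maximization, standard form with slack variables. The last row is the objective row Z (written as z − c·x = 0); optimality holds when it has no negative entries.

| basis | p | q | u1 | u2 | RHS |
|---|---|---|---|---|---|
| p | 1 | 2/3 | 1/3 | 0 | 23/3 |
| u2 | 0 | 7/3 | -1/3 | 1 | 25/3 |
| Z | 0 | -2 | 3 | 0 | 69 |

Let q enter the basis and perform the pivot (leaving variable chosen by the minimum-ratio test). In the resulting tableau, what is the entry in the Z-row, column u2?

Ratio test on column q — row 1: (23/3)/(2/3) = 23/2; row 2: (25/3)/(7/3) = 25/7. Minimum is 25/7 at row 2 (u2 leaves); pivot element 7/3.
Divide row 2 by 7/3; eliminate column q from the other rows.
Z-row update in column u2: 0 − (-2)·(3/7) = 6/7.

6/7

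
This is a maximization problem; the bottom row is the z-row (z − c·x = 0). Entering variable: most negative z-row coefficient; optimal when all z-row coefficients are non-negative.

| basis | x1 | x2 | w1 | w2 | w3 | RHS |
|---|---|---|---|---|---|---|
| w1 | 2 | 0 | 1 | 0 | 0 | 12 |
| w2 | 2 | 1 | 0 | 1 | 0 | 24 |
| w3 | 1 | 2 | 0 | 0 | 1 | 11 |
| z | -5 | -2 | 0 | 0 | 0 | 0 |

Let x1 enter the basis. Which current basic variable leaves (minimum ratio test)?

w1

Column x1 entries and ratios — w1: 12/2 = 6; w2: 24/2 = 12; w3: 11/1 = 11.
Smallest ratio is 6 in the row of w1, so w1 leaves.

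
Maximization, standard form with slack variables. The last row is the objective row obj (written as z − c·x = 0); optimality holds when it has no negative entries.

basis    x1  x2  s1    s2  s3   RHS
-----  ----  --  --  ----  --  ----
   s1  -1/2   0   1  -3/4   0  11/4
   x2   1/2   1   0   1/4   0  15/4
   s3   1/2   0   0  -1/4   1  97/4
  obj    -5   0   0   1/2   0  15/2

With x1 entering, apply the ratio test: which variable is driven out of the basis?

Column x1 entries and ratios — s1: -1/2 ≤ 0, skip; x2: (15/4)/(1/2) = 15/2; s3: (97/4)/(1/2) = 97/2.
Smallest ratio is 15/2 in the row of x2, so x2 leaves.

x2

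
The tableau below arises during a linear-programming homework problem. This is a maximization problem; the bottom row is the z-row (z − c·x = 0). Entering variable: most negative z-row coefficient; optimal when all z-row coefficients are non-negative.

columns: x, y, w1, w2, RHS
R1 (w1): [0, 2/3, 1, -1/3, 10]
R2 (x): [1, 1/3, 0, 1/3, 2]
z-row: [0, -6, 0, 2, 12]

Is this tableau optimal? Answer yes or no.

no

The z-row has a negative entry -6 in column y, so it is not optimal.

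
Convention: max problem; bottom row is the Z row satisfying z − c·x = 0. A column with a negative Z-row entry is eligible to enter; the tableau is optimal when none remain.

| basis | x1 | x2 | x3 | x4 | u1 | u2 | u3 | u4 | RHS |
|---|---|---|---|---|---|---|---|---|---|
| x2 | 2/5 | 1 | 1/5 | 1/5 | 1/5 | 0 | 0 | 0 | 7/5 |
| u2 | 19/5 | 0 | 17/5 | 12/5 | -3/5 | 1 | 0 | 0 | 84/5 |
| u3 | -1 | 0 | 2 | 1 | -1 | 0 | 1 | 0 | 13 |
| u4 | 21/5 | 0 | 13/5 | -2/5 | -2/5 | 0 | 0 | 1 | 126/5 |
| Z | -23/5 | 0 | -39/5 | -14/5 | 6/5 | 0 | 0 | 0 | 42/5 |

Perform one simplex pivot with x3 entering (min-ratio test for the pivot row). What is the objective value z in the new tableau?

Ratio test on column x3 — row 1: (7/5)/(1/5) = 7; row 2: (84/5)/(17/5) = 84/17; row 3: 13/2 = 13/2; row 4: (126/5)/(13/5) = 126/13. Minimum is 84/17 at row 2 (u2 leaves); pivot element 17/5.
Pivot on row 2; the Z-row RHS becomes 42/5 − (-39/5)·(84/17) = 798/17.

798/17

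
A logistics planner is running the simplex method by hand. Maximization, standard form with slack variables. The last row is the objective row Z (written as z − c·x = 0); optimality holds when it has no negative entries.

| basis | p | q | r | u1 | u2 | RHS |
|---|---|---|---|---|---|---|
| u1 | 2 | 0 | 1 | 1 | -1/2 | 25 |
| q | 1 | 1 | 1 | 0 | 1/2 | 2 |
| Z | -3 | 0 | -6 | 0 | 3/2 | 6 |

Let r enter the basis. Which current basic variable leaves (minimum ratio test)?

q

Column r entries and ratios — u1: 25/1 = 25; q: 2/1 = 2.
Smallest ratio is 2 in the row of q, so q leaves.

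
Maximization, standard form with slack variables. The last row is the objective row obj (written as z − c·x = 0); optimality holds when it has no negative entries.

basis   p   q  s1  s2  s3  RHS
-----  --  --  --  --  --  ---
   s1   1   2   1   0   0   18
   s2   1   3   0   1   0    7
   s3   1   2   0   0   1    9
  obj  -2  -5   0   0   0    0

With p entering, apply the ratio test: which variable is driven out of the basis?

s2

Column p entries and ratios — s1: 18/1 = 18; s2: 7/1 = 7; s3: 9/1 = 9.
Smallest ratio is 7 in the row of s2, so s2 leaves.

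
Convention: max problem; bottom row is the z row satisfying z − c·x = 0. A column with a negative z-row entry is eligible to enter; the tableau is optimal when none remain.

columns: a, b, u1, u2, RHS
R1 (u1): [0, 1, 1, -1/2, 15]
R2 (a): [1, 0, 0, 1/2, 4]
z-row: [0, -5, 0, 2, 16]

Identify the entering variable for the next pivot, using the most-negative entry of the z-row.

Negative z-row entries: b: -5.
The most negative is -5 in column b, so b enters.

b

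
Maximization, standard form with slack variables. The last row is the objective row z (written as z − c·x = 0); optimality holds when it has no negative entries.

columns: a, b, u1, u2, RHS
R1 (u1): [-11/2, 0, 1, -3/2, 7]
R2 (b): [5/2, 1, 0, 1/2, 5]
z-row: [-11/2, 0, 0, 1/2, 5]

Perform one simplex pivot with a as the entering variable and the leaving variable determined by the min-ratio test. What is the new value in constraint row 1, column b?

11/5

Ratio test on column a — row 1: entry -11/2 ≤ 0; row 2: 5/(5/2) = 2. Minimum is 2 at row 2 (b leaves); pivot element 5/2.
Divide row 2 by 5/2; eliminate column a from the other rows.
Row 1 update in column b: 0 − (-11/2)·(2/5) = 11/5.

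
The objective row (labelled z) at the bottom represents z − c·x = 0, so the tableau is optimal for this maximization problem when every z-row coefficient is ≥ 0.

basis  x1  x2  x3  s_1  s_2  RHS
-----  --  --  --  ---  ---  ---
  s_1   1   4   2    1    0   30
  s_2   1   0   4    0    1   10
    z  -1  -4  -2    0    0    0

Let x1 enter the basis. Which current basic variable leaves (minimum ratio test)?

Column x1 entries and ratios — s_1: 30/1 = 30; s_2: 10/1 = 10.
Smallest ratio is 10 in the row of s_2, so s_2 leaves.

s_2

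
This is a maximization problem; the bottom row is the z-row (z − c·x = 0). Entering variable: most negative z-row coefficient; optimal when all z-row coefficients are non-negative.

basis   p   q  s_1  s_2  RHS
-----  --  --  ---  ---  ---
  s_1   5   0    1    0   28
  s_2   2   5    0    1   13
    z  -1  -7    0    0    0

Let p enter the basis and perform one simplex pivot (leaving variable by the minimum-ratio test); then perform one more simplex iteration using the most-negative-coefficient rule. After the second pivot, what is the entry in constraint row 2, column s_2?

1/5

Ratio test on column p — row 1: 28/5 = 28/5; row 2: 13/2 = 13/2. Minimum is 28/5 at row 1 (s_1 leaves); pivot element 5.
Divide row 1 by 5; eliminate column p from the other rows.
Second iteration: most negative z-row entry is -7 in column q, so q enters.
Ratio test on column q — row 1: entry 0 ≤ 0; row 2: (9/5)/5 = 9/25. Minimum is 9/25 at row 2 (s_2 leaves); pivot element 5.
Divide row 2 by 5; eliminate column q from the other rows.
After both pivots, the entry at constraint row 2, column s_2 is 1/5.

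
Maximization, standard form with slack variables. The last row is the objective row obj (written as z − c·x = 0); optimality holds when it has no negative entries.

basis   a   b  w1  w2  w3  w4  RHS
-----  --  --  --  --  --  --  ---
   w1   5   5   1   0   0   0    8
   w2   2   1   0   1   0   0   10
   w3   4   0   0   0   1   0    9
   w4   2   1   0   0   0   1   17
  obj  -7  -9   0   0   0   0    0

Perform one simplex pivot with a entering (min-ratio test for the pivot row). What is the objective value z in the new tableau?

56/5

Ratio test on column a — row 1: 8/5 = 8/5; row 2: 10/2 = 5; row 3: 9/4 = 9/4; row 4: 17/2 = 17/2. Minimum is 8/5 at row 1 (w1 leaves); pivot element 5.
Pivot on row 1; the obj-row RHS becomes 0 − (-7)·(8/5) = 56/5.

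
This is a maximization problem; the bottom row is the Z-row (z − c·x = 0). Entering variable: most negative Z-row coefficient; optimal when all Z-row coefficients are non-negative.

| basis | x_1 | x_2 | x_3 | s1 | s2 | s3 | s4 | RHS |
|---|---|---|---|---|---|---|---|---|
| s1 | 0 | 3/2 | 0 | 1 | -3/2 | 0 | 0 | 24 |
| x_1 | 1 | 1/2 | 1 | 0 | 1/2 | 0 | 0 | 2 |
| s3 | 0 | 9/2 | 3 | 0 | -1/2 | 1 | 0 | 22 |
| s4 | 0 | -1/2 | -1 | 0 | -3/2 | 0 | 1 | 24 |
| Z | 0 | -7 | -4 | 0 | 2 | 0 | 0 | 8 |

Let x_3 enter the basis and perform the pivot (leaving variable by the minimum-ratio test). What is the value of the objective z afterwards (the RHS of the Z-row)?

16

Ratio test on column x_3 — row 1: entry 0 ≤ 0; row 2: 2/1 = 2; row 3: 22/3 = 22/3; row 4: entry -1 ≤ 0. Minimum is 2 at row 2 (x_1 leaves); pivot element 1.
Pivot on row 2; the Z-row RHS becomes 8 − (-4)·2 = 16.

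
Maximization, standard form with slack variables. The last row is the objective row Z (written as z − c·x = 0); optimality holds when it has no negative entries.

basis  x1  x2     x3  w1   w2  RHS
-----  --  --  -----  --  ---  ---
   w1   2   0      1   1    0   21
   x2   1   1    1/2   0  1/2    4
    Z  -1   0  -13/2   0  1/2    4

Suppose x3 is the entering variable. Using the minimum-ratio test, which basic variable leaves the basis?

x2

Column x3 entries and ratios — w1: 21/1 = 21; x2: 4/(1/2) = 8.
Smallest ratio is 8 in the row of x2, so x2 leaves.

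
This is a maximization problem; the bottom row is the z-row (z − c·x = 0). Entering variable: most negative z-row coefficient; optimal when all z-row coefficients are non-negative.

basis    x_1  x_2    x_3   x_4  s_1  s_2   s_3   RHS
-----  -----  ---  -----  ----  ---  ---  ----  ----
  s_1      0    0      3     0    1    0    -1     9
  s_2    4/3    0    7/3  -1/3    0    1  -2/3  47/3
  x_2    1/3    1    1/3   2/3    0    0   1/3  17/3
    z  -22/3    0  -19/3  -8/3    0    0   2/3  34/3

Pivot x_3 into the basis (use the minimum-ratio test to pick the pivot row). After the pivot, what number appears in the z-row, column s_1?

19/9

Ratio test on column x_3 — row 1: 9/3 = 3; row 2: (47/3)/(7/3) = 47/7; row 3: (17/3)/(1/3) = 17. Minimum is 3 at row 1 (s_1 leaves); pivot element 3.
Divide row 1 by 3; eliminate column x_3 from the other rows.
z-row update in column s_1: 0 − (-19/3)·(1/3) = 19/9.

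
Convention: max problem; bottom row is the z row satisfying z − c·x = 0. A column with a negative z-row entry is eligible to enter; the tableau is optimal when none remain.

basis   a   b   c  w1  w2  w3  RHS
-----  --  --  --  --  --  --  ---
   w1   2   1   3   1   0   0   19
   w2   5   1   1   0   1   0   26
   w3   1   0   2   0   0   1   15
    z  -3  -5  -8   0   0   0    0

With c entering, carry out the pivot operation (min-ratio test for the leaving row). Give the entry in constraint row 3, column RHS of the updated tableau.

7/3

Ratio test on column c — row 1: 19/3 = 19/3; row 2: 26/1 = 26; row 3: 15/2 = 15/2. Minimum is 19/3 at row 1 (w1 leaves); pivot element 3.
Divide row 1 by 3; eliminate column c from the other rows.
Row 3 update in column RHS: 15 − 2·(19/3) = 7/3.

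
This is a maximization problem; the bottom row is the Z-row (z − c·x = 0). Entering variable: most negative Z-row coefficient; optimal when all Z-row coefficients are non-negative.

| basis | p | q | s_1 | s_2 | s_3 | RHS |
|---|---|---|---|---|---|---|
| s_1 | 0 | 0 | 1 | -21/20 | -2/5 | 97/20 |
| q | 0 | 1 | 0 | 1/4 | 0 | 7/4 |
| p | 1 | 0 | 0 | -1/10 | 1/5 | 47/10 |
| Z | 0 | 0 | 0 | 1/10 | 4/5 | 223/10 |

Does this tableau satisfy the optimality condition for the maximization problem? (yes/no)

yes

Every Z-row coefficient is ≥ 0, so the tableau is optimal.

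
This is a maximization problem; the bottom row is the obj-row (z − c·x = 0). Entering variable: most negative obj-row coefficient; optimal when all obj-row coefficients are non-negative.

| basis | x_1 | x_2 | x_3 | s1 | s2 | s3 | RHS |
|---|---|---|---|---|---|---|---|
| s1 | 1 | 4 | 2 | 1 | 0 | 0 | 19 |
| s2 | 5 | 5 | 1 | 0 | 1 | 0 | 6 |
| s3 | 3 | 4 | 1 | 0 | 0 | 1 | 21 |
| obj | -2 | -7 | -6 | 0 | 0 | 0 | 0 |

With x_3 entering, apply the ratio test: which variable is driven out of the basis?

Column x_3 entries and ratios — s1: 19/2 = 19/2; s2: 6/1 = 6; s3: 21/1 = 21.
Smallest ratio is 6 in the row of s2, so s2 leaves.

s2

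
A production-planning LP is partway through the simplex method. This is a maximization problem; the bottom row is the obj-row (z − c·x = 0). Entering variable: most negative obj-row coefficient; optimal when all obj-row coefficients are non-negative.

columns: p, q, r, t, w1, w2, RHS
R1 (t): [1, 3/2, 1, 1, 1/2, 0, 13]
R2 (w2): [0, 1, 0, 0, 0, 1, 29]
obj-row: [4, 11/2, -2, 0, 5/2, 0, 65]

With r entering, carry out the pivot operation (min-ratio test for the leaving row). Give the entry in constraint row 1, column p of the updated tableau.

Ratio test on column r — row 1: 13/1 = 13; row 2: entry 0 ≤ 0. Minimum is 13 at row 1 (t leaves); pivot element 1.
Divide row 1 by 1; eliminate column r from the other rows.
In the new row 1, the p entry is the old entry divided by the pivot: 1/1 = 1.

1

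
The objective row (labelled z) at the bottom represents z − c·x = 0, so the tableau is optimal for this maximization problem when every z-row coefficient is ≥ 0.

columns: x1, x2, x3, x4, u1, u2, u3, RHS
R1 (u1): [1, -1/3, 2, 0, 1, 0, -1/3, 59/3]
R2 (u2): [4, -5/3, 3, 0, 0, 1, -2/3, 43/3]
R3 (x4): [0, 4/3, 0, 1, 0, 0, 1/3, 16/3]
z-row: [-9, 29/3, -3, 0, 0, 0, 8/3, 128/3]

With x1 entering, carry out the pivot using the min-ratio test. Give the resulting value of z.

899/12

Ratio test on column x1 — row 1: (59/3)/1 = 59/3; row 2: (43/3)/4 = 43/12; row 3: entry 0 ≤ 0. Minimum is 43/12 at row 2 (u2 leaves); pivot element 4.
Pivot on row 2; the z-row RHS becomes 128/3 − (-9)·(43/12) = 899/12.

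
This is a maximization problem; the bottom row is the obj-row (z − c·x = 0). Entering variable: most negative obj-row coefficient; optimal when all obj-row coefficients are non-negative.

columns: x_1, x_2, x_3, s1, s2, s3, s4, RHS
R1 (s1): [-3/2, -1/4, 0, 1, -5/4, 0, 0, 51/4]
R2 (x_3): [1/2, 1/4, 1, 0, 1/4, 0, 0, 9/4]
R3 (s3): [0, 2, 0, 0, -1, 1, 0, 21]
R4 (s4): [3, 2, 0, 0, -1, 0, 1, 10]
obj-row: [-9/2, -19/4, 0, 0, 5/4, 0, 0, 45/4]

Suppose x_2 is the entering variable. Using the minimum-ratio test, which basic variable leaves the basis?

s4

Column x_2 entries and ratios — s1: -1/4 ≤ 0, skip; x_3: (9/4)/(1/4) = 9; s3: 21/2 = 21/2; s4: 10/2 = 5.
Smallest ratio is 5 in the row of s4, so s4 leaves.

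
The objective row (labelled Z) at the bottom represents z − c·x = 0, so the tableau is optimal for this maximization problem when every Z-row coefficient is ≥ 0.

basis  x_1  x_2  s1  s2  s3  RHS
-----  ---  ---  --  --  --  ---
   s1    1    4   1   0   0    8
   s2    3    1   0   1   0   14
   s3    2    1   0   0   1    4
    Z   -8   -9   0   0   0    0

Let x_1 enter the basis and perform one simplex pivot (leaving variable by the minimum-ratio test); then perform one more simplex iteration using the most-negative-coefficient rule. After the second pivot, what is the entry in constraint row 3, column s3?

Ratio test on column x_1 — row 1: 8/1 = 8; row 2: 14/3 = 14/3; row 3: 4/2 = 2. Minimum is 2 at row 3 (s3 leaves); pivot element 2.
Divide row 3 by 2; eliminate column x_1 from the other rows.
Second iteration: most negative Z-row entry is -5 in column x_2, so x_2 enters.
Ratio test on column x_2 — row 1: 6/(7/2) = 12/7; row 2: entry -1/2 ≤ 0; row 3: 2/(1/2) = 4. Minimum is 12/7 at row 1 (s1 leaves); pivot element 7/2.
Divide row 1 by 7/2; eliminate column x_2 from the other rows.
After both pivots, the entry at constraint row 3, column s3 is 4/7.

4/7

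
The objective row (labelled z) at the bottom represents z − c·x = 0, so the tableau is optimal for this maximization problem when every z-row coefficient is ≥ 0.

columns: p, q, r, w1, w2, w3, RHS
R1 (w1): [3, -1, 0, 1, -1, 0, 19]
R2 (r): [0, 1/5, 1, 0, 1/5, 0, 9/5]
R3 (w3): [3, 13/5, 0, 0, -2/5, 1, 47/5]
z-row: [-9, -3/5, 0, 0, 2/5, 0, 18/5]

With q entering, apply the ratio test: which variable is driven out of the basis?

w3

Column q entries and ratios — w1: -1 ≤ 0, skip; r: (9/5)/(1/5) = 9; w3: (47/5)/(13/5) = 47/13.
Smallest ratio is 47/13 in the row of w3, so w3 leaves.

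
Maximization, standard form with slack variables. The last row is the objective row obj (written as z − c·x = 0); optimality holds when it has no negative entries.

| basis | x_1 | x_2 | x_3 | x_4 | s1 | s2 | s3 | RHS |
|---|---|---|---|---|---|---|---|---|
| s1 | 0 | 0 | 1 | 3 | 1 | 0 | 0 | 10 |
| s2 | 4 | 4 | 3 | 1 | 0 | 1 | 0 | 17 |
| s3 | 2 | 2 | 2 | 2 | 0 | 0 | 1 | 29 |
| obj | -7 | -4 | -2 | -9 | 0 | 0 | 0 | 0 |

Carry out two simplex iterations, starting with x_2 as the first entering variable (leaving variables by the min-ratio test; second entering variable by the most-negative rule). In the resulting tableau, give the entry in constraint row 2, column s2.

Ratio test on column x_2 — row 1: entry 0 ≤ 0; row 2: 17/4 = 17/4; row 3: 29/2 = 29/2. Minimum is 17/4 at row 2 (s2 leaves); pivot element 4.
Divide row 2 by 4; eliminate column x_2 from the other rows.
Second iteration: most negative obj-row entry is -8 in column x_4, so x_4 enters.
Ratio test on column x_4 — row 1: 10/3 = 10/3; row 2: (17/4)/(1/4) = 17; row 3: (41/2)/(3/2) = 41/3. Minimum is 10/3 at row 1 (s1 leaves); pivot element 3.
Divide row 1 by 3; eliminate column x_4 from the other rows.
After both pivots, the entry at constraint row 2, column s2 is 1/4.

1/4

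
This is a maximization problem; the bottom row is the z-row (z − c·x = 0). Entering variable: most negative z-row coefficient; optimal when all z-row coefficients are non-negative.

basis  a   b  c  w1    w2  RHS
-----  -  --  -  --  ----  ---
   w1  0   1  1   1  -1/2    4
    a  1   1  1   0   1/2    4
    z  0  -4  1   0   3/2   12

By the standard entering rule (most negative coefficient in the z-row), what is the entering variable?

Negative z-row entries: b: -4.
The most negative is -4 in column b, so b enters.

b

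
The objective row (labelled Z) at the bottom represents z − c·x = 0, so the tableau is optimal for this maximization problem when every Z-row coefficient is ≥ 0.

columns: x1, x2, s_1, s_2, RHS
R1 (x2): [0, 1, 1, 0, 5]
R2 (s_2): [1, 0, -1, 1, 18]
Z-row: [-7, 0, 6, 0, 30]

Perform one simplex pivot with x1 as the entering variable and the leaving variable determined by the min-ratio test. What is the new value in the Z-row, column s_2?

Ratio test on column x1 — row 1: entry 0 ≤ 0; row 2: 18/1 = 18. Minimum is 18 at row 2 (s_2 leaves); pivot element 1.
Divide row 2 by 1; eliminate column x1 from the other rows.
Z-row update in column s_2: 0 − (-7)·1 = 7.

7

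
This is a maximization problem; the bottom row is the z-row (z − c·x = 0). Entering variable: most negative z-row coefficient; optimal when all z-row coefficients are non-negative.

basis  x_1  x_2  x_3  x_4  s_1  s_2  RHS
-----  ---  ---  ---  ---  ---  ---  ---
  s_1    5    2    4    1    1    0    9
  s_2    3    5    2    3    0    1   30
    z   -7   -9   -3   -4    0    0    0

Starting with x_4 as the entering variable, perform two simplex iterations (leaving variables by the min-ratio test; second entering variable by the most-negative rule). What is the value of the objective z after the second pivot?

81/2

Ratio test on column x_4 — row 1: 9/1 = 9; row 2: 30/3 = 10. Minimum is 9 at row 1 (s_1 leaves); pivot element 1.
Pivot on row 1; the z-row RHS becomes 0 − (-4)·9 = 36.
Next entering variable (most negative z-row entry -1): x_2.
Ratio test on column x_2 — row 1: 9/2 = 9/2; row 2: entry -1 ≤ 0. Minimum is 9/2 at row 1 (x_4 leaves); pivot element 2.
After the second pivot the z-row RHS is 36 − (-1)·(9/2) = 81/2.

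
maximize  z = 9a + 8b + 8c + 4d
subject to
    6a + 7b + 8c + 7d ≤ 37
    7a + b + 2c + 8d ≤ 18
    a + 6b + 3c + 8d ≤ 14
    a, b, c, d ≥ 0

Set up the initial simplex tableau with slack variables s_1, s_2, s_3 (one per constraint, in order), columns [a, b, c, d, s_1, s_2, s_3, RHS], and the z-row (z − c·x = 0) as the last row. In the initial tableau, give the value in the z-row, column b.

The z-row carries the negated objective coefficients: the b entry is -8.

-8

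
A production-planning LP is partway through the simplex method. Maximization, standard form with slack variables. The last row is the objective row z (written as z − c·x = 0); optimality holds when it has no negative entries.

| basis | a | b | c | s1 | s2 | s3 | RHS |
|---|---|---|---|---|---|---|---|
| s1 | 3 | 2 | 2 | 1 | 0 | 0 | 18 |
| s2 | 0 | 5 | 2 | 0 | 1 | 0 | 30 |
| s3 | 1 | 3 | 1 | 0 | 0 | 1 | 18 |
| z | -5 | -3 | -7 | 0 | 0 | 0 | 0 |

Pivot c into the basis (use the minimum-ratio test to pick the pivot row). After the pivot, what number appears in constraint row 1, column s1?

Ratio test on column c — row 1: 18/2 = 9; row 2: 30/2 = 15; row 3: 18/1 = 18. Minimum is 9 at row 1 (s1 leaves); pivot element 2.
Divide row 1 by 2; eliminate column c from the other rows.
In the new row 1, the s1 entry is the old entry divided by the pivot: 1/2 = 1/2.

1/2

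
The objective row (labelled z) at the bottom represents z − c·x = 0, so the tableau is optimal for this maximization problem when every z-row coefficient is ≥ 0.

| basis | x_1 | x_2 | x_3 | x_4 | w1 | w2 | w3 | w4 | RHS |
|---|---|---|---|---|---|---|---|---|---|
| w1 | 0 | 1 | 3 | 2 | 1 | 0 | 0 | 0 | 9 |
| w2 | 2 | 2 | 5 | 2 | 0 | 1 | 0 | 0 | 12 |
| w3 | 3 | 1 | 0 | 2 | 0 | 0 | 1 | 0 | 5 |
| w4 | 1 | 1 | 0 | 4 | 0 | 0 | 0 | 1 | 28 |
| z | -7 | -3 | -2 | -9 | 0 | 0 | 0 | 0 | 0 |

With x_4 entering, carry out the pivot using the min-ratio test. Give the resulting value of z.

Ratio test on column x_4 — row 1: 9/2 = 9/2; row 2: 12/2 = 6; row 3: 5/2 = 5/2; row 4: 28/4 = 7. Minimum is 5/2 at row 3 (w3 leaves); pivot element 2.
Pivot on row 3; the z-row RHS becomes 0 − (-9)·(5/2) = 45/2.

45/2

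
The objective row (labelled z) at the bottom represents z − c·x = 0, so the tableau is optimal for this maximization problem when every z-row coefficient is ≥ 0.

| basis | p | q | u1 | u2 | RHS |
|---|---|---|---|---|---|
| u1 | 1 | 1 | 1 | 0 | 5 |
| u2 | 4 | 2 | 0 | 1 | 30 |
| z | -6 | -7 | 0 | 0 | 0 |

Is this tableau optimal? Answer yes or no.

no

The z-row has a negative entry -7 in column q, so it is not optimal.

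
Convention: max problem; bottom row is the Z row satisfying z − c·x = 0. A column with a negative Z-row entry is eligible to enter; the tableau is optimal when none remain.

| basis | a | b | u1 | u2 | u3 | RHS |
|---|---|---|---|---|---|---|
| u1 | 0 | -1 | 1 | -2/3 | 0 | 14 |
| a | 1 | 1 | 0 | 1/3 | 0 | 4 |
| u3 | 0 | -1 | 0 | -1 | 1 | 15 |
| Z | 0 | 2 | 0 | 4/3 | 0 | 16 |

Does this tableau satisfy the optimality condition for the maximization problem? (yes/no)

Every Z-row coefficient is ≥ 0, so the tableau is optimal.

yes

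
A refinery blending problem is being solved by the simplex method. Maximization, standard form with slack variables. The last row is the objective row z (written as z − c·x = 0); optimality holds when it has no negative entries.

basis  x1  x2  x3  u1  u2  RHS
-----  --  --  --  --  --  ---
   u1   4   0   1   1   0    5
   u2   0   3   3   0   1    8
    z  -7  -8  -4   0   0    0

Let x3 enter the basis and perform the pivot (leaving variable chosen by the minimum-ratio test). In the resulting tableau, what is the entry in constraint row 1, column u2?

-1/3

Ratio test on column x3 — row 1: 5/1 = 5; row 2: 8/3 = 8/3. Minimum is 8/3 at row 2 (u2 leaves); pivot element 3.
Divide row 2 by 3; eliminate column x3 from the other rows.
Row 1 update in column u2: 0 − 1·(1/3) = -1/3.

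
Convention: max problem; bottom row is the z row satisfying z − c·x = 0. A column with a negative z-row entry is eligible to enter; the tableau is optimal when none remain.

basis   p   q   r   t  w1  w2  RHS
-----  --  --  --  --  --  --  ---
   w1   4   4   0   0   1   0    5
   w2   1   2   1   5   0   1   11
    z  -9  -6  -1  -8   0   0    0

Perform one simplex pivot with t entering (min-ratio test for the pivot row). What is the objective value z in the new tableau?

88/5

Ratio test on column t — row 1: entry 0 ≤ 0; row 2: 11/5 = 11/5. Minimum is 11/5 at row 2 (w2 leaves); pivot element 5.
Pivot on row 2; the z-row RHS becomes 0 − (-8)·(11/5) = 88/5.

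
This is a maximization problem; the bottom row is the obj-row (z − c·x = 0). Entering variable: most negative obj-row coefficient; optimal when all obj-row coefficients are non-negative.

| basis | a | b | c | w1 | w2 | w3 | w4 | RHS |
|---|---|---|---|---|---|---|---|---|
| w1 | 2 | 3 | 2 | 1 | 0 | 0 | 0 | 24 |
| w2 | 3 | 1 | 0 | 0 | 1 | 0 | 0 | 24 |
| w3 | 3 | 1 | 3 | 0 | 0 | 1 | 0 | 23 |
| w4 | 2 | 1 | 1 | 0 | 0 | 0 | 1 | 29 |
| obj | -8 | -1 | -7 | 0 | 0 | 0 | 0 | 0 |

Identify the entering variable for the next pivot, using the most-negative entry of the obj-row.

a

Negative obj-row entries: a: -8, b: -1, c: -7.
The most negative is -8 in column a, so a enters.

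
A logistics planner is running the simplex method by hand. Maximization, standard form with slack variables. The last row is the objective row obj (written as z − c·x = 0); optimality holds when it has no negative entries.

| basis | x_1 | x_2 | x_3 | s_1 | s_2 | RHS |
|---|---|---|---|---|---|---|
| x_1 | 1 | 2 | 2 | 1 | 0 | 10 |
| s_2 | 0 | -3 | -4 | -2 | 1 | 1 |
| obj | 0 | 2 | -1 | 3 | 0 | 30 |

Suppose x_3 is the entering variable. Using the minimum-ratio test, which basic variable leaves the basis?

Column x_3 entries and ratios — x_1: 10/2 = 5; s_2: -4 ≤ 0, skip.
Smallest ratio is 5 in the row of x_1, so x_1 leaves.

x_1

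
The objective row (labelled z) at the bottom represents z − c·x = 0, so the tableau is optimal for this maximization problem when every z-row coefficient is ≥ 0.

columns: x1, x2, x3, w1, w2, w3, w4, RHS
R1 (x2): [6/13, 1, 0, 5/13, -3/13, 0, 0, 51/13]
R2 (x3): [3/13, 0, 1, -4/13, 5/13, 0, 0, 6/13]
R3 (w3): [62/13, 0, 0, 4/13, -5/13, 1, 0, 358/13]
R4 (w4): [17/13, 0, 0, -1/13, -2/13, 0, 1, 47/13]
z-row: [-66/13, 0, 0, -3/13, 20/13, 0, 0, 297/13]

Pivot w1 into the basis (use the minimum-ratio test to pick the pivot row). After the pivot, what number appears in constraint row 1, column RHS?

51/5

Ratio test on column w1 — row 1: (51/13)/(5/13) = 51/5; row 2: entry -4/13 ≤ 0; row 3: (358/13)/(4/13) = 179/2; row 4: entry -1/13 ≤ 0. Minimum is 51/5 at row 1 (x2 leaves); pivot element 5/13.
Divide row 1 by 5/13; eliminate column w1 from the other rows.
In the new row 1, the RHS entry is the old entry divided by the pivot: (51/13)/(5/13) = 51/5.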